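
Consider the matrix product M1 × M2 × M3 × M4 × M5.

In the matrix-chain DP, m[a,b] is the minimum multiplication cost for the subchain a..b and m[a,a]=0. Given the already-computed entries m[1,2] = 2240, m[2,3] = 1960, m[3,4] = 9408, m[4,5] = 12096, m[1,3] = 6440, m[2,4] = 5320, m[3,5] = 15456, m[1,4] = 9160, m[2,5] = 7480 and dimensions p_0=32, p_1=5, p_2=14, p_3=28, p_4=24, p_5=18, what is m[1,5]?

m[1,5] = min over k∈[1,4] of m[1,k]+m[k+1,5]+p_{0}·p_k·p_{5}.
k=1: 0 + 7480 + 32·5·18 = 10360; k=2: 2240 + 15456 + 32·14·18 = 25760; k=3: 6440 + 12096 + 32·28·18 = 34664; k=4: 9160 + 0 + 32·24·18 = 22984.
Minimum: 10360 at k=1.

10360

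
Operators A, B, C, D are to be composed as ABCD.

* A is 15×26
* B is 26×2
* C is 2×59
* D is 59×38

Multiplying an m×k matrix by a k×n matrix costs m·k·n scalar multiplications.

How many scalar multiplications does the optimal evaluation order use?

6404

Adjacent pairs: AB = 15·26·2 = 780; BC = 26·2·59 = 3068; CD = 2·59·38 = 4484.
Length 3: A..C: k=1: 0+3068+15·26·59=26078; k=2: 780+0+15·2·59=2550 → min 2550 | B..D: k=2: 0+4484+26·2·38=6460; k=3: 3068+0+26·59·38=61360 → min 6460.
Length 4: A..D: k=1: 0+6460+15·26·38=21280; k=2: 780+4484+15·2·38=6404; k=3: 2550+0+15·59·38=36180 → min 6404.
Optimal order: ((AB)(CD)) with cost 6404.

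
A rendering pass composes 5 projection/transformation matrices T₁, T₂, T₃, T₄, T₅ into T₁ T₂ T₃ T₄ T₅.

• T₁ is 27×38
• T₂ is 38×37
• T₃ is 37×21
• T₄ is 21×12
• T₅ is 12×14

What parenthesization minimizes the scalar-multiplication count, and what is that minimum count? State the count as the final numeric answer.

Adjacent pairs: T₁T₂ = 27·38·37 = 37962; T₂T₃ = 38·37·21 = 29526; T₃T₄ = 37·21·12 = 9324; T₄T₅ = 21·12·14 = 3528.
Length 3: T₁..T₃: k=1: 0+29526+27·38·21=51072; k=2: 37962+0+27·37·21=58941 → min 51072 | T₂..T₄: k=2: 0+9324+38·37·12=26196; k=3: 29526+0+38·21·12=39102 → min 26196 | T₃..T₅: k=3: 0+3528+37·21·14=14406; k=4: 9324+0+37·12·14=15540 → min 14406.
Length 4: T₁..T₄: k=1: 0+26196+27·38·12=38508; k=2: 37962+9324+27·37·12=59274; k=3: 51072+0+27·21·12=57876 → min 38508 | T₂..T₅: k=2: 0+14406+38·37·14=34090; k=3: 29526+3528+38·21·14=44226; k=4: 26196+0+38·12·14=32580 → min 32580.
Length 5: T₁..T₅: k=1: 0+32580+27·38·14=46944; k=2: 37962+14406+27·37·14=66354; k=3: 51072+3528+27·21·14=62538; k=4: 38508+0+27·12·14=43044 → min 43044.
Optimal parenthesization: ((T₁ (T₂ (T₃ T₄))) T₅) with cost 43044.

43044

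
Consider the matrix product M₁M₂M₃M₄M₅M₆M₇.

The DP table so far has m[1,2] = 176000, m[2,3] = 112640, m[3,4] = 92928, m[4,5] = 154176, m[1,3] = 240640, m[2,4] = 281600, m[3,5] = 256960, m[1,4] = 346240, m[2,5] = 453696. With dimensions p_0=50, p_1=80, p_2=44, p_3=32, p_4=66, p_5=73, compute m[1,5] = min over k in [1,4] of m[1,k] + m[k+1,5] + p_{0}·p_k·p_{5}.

m[1,5] = min over k∈[1,4] of m[1,k]+m[k+1,5]+p_{0}·p_k·p_{5}.
k=1: 0 + 453696 + 50·80·73 = 745696; k=2: 176000 + 256960 + 50·44·73 = 593560; k=3: 240640 + 154176 + 50·32·73 = 511616; k=4: 346240 + 0 + 50·66·73 = 587140.
Minimum: 511616 at k=3.

511616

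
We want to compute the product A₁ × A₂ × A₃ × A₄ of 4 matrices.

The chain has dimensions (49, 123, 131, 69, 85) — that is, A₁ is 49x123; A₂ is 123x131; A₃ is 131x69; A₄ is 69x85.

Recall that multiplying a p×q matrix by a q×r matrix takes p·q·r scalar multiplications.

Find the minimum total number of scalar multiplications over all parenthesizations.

1519833

Adjacent pairs: A₁A₂ = 49·123·131 = 789537; A₂A₃ = 123·131·69 = 1111797; A₃A₄ = 131·69·85 = 768315.
Length 3: A₁..A₃: k=1: 0+1111797+49·123·69=1527660; k=2: 789537+0+49·131·69=1232448 → min 1232448 | A₂..A₄: k=2: 0+768315+123·131·85=2137920; k=3: 1111797+0+123·69·85=1833192 → min 1833192.
Length 4: A₁..A₄: k=1: 0+1833192+49·123·85=2345487; k=2: 789537+768315+49·131·85=2103467; k=3: 1232448+0+49·69·85=1519833 → min 1519833.
Optimal order: (((A₁ × A₂) × A₃) × A₄) with cost 1519833.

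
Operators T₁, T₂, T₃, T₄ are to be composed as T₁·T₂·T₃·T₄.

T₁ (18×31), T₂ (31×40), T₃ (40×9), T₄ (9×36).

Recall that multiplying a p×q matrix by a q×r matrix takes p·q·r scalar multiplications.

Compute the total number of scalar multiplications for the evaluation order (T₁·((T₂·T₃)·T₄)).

41292

(T₂·T₃): 31×40 by 40×9 → 31×9, cost 31·40·9 = 11160
((T₂·T₃)·T₄): 31×9 by 9×36 → 31×36, cost 31·9·36 = 10044; cumulative 21204
(T₁·((T₂·T₃)·T₄)): 18×31 by 31×36 → 18×36, cost 18·31·36 = 20088; cumulative 41292
Total: 41292 scalar multiplications.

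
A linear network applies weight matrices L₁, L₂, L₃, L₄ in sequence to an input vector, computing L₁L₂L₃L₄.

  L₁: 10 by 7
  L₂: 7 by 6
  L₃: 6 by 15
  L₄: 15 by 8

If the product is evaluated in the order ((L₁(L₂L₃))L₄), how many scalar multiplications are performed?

2880

(L₂L₃): 7×6 by 6×15 → 7×15, cost 7·6·15 = 630
(L₁(L₂L₃)): 10×7 by 7×15 → 10×15, cost 10·7·15 = 1050; cumulative 1680
((L₁(L₂L₃))L₄): 10×15 by 15×8 → 10×8, cost 10·15·8 = 1200; cumulative 2880
Total: 2880 scalar multiplications.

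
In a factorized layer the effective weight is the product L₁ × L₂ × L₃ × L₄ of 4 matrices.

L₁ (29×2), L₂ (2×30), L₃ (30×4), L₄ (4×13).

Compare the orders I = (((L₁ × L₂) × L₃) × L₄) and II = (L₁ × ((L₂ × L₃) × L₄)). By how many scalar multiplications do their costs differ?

5630

Order I = (((L₁ × L₂) × L₃) × L₄): (L₁ × L₂): 29×2 by 2×30 → 29×30, cost 29·2·30 = 1740; ((L₁ × L₂) × L₃): 29×30 by 30×4 → 29×4, cost 29·30·4 = 3480; cumulative 5220; (((L₁ × L₂) × L₃) × L₄): 29×4 by 4×13 → 29×13, cost 29·4·13 = 1508; cumulative 6728. Total 6728.
Order II = (L₁ × ((L₂ × L₃) × L₄)): (L₂ × L₃): 2×30 by 30×4 → 2×4, cost 2·30·4 = 240; ((L₂ × L₃) × L₄): 2×4 by 4×13 → 2×13, cost 2·4·13 = 104; cumulative 344; (L₁ × ((L₂ × L₃) × L₄)): 29×2 by 2×13 → 29×13, cost 29·2·13 = 754; cumulative 1098. Total 1098.
Difference: |6728 − 1098| = 5630.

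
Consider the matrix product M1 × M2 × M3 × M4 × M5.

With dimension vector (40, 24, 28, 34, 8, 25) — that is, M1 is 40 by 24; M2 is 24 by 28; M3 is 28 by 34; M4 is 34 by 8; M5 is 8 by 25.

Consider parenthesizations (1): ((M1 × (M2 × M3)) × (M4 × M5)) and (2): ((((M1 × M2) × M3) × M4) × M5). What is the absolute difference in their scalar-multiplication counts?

Order (1) = ((M1 × (M2 × M3)) × (M4 × M5)): (M2 × M3): 24×28 by 28×34 → 24×34, cost 24·28·34 = 22848; (M1 × (M2 × M3)): 40×24 by 24×34 → 40×34, cost 40·24·34 = 32640; cumulative 55488; (M4 × M5): 34×8 by 8×25 → 34×25, cost 34·8·25 = 6800; ((M1 × (M2 × M3)) × (M4 × M5)): 40×34 by 34×25 → 40×25, cost 40·34·25 = 34000; cumulative 96288. Total 96288.
Order (2) = ((((M1 × M2) × M3) × M4) × M5): (M1 × M2): 40×24 by 24×28 → 40×28, cost 40·24·28 = 26880; ((M1 × M2) × M3): 40×28 by 28×34 → 40×34, cost 40·28·34 = 38080; cumulative 64960; (((M1 × M2) × M3) × M4): 40×34 by 34×8 → 40×8, cost 40·34·8 = 10880; cumulative 75840; ((((M1 × M2) × M3) × M4) × M5): 40×8 by 8×25 → 40×25, cost 40·8·25 = 8000; cumulative 83840. Total 83840.
Difference: |96288 − 83840| = 12448.

12448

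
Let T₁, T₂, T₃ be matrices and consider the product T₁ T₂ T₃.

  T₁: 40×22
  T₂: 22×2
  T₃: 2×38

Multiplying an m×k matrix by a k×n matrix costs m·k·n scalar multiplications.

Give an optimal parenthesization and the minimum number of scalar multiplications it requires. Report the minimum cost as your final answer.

4800

(T₁ (T₂ T₃)): cost 35112.
((T₁ T₂) T₃): cost 4800.
Optimal: ((T₁ T₂) T₃) with cost 4800.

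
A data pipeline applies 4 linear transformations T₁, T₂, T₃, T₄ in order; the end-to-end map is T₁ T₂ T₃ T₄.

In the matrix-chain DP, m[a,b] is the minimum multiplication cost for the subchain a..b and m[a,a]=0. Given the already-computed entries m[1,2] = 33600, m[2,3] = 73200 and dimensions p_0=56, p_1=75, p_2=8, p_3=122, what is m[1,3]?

88256

m[1,3] = min over k∈[1,2] of m[1,k]+m[k+1,3]+p_{0}·p_k·p_{3}.
k=1: 0 + 73200 + 56·75·122 = 585600; k=2: 33600 + 0 + 56·8·122 = 88256.
Minimum: 88256 at k=2.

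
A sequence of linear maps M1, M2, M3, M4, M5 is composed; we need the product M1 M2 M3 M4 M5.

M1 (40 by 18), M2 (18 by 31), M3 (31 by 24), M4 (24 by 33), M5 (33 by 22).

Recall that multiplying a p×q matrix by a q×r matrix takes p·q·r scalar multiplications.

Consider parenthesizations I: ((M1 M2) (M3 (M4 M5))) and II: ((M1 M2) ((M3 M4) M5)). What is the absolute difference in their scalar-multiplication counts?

Order I = ((M1 M2) (M3 (M4 M5))): (M1 M2): 40×18 by 18×31 → 40×31, cost 40·18·31 = 22320; (M4 M5): 24×33 by 33×22 → 24×22, cost 24·33·22 = 17424; (M3 (M4 M5)): 31×24 by 24×22 → 31×22, cost 31·24·22 = 16368; cumulative 33792; ((M1 M2) (M3 (M4 M5))): 40×31 by 31×22 → 40×22, cost 40·31·22 = 27280; cumulative 83392. Total 83392.
Order II = ((M1 M2) ((M3 M4) M5)): (M1 M2): 40×18 by 18×31 → 40×31, cost 40·18·31 = 22320; (M3 M4): 31×24 by 24×33 → 31×33, cost 31·24·33 = 24552; ((M3 M4) M5): 31×33 by 33×22 → 31×22, cost 31·33·22 = 22506; cumulative 47058; ((M1 M2) ((M3 M4) M5)): 40×31 by 31×22 → 40×22, cost 40·31·22 = 27280; cumulative 96658. Total 96658.
Difference: |83392 − 96658| = 13266.

13266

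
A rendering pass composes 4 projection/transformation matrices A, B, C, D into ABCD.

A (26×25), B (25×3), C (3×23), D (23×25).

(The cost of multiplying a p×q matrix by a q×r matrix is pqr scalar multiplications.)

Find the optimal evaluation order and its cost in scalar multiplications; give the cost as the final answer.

Adjacent pairs: AB = 26·25·3 = 1950; BC = 25·3·23 = 1725; CD = 3·23·25 = 1725.
Length 3: A..C: k=1: 0+1725+26·25·23=16675; k=2: 1950+0+26·3·23=3744 → min 3744 | B..D: k=2: 0+1725+25·3·25=3600; k=3: 1725+0+25·23·25=16100 → min 3600.
Length 4: A..D: k=1: 0+3600+26·25·25=19850; k=2: 1950+1725+26·3·25=5625; k=3: 3744+0+26·23·25=18694 → min 5625.
Optimal parenthesization: ((AB)(CD)) with cost 5625.

5625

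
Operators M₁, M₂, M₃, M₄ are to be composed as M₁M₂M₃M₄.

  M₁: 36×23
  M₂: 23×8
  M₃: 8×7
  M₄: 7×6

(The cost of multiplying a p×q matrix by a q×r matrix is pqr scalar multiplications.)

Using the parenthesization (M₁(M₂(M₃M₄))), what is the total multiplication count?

(M₃M₄): 8×7 by 7×6 → 8×6, cost 8·7·6 = 336
(M₂(M₃M₄)): 23×8 by 8×6 → 23×6, cost 23·8·6 = 1104; cumulative 1440
(M₁(M₂(M₃M₄))): 36×23 by 23×6 → 36×6, cost 36·23·6 = 4968; cumulative 6408
Total: 6408 scalar multiplications.

6408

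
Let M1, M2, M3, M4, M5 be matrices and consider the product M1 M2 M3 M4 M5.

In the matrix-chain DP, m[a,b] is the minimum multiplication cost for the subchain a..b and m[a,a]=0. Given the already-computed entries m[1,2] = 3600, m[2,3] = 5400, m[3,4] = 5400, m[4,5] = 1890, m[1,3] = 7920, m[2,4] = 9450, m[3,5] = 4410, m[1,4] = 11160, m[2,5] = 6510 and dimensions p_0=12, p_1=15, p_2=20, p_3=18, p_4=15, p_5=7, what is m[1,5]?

7770

m[1,5] = min over k∈[1,4] of m[1,k]+m[k+1,5]+p_{0}·p_k·p_{5}.
k=1: 0 + 6510 + 12·15·7 = 7770; k=2: 3600 + 4410 + 12·20·7 = 9690; k=3: 7920 + 1890 + 12·18·7 = 11322; k=4: 11160 + 0 + 12·15·7 = 12420.
Minimum: 7770 at k=1.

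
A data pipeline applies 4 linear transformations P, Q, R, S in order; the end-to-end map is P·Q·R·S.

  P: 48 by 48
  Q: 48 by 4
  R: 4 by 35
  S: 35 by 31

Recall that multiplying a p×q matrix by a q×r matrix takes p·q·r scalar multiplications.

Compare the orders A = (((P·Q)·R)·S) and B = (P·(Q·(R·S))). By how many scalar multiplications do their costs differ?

13700

Order A = (((P·Q)·R)·S): (P·Q): 48×48 by 48×4 → 48×4, cost 48·48·4 = 9216; ((P·Q)·R): 48×4 by 4×35 → 48×35, cost 48·4·35 = 6720; cumulative 15936; (((P·Q)·R)·S): 48×35 by 35×31 → 48×31, cost 48·35·31 = 52080; cumulative 68016. Total 68016.
Order B = (P·(Q·(R·S))): (R·S): 4×35 by 35×31 → 4×31, cost 4·35·31 = 4340; (Q·(R·S)): 48×4 by 4×31 → 48×31, cost 48·4·31 = 5952; cumulative 10292; (P·(Q·(R·S))): 48×48 by 48×31 → 48×31, cost 48·48·31 = 71424; cumulative 81716. Total 81716.
Difference: |68016 − 81716| = 13700.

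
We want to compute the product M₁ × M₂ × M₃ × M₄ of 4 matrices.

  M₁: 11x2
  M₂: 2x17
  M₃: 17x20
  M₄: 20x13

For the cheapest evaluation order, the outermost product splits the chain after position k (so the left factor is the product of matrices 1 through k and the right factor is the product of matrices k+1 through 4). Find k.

Adjacent pairs: M₁M₂ = 11·2·17 = 374; M₂M₃ = 2·17·20 = 680; M₃M₄ = 17·20·13 = 4420.
Length 3: M₁..M₃: k=1: 0+680+11·2·20=1120; k=2: 374+0+11·17·20=4114 → min 1120 | M₂..M₄: k=2: 0+4420+2·17·13=4862; k=3: 680+0+2·20·13=1200 → min 1200.
Top-level splits: k=1: (M₁..M₁)·(M₂..M₄) → 0+1200+11·2·13 = 1486; k=2: (M₁..M₂)·(M₃..M₄) → 374+4420+11·17·13 = 7225; k=3: (M₁..M₃)·(M₄..M₄) → 1120+0+11·20·13 = 3980.
Best split is after M₁, i.e. k = 1.

1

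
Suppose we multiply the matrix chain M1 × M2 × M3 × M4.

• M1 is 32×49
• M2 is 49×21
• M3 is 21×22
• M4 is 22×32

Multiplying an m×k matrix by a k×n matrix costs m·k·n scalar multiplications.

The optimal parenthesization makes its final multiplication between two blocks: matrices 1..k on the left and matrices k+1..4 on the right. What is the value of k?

Adjacent pairs: M1M2 = 32·49·21 = 32928; M2M3 = 49·21·22 = 22638; M3M4 = 21·22·32 = 14784.
Length 3: M1..M3: k=1: 0+22638+32·49·22=57134; k=2: 32928+0+32·21·22=47712 → min 47712 | M2..M4: k=2: 0+14784+49·21·32=47712; k=3: 22638+0+49·22·32=57134 → min 47712.
Top-level splits: k=1: (M1..M1)·(M2..M4) → 0+47712+32·49·32 = 97888; k=2: (M1..M2)·(M3..M4) → 32928+14784+32·21·32 = 69216; k=3: (M1..M3)·(M4..M4) → 47712+0+32·22·32 = 70240.
Best split is after M2, i.e. k = 2.

2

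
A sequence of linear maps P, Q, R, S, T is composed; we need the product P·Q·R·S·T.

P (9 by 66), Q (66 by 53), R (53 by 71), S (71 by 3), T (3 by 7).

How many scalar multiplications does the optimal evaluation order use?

Adjacent pairs: PQ = 9·66·53 = 31482; QR = 66·53·71 = 248358; RS = 53·71·3 = 11289; ST = 71·3·7 = 1491.
Length 3: P..R: k=1: 0+248358+9·66·71=290532; k=2: 31482+0+9·53·71=65349 → min 65349 | Q..S: k=2: 0+11289+66·53·3=21783; k=3: 248358+0+66·71·3=262416 → min 21783 | R..T: k=3: 0+1491+53·71·7=27832; k=4: 11289+0+53·3·7=12402 → min 12402.
Length 4: P..S: k=1: 0+21783+9·66·3=23565; k=2: 31482+11289+9·53·3=44202; k=3: 65349+0+9·71·3=67266 → min 23565 | Q..T: k=2: 0+12402+66·53·7=36888; k=3: 248358+1491+66·71·7=282651; k=4: 21783+0+66·3·7=23169 → min 23169.
Length 5: P..T: k=1: 0+23169+9·66·7=27327; k=2: 31482+12402+9·53·7=47223; k=3: 65349+1491+9·71·7=71313; k=4: 23565+0+9·3·7=23754 → min 23754.
Optimal order: ((P·(Q·(R·S)))·T) with cost 23754.

23754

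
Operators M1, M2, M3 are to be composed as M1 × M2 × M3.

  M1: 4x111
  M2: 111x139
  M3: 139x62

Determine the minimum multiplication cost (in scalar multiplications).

96188

Order (M1 × (M2 × M3)): (M2 × M3): 111×139 by 139×62 → 111×62, cost 111·139·62 = 956598; (M1 × (M2 × M3)): 4×111 by 111×62 → 4×62, cost 4·111·62 = 27528; cumulative 984126. Total 984126.
Order ((M1 × M2) × M3): (M1 × M2): 4×111 by 111×139 → 4×139, cost 4·111·139 = 61716; ((M1 × M2) × M3): 4×139 by 139×62 → 4×62, cost 4·139·62 = 34472; cumulative 96188. Total 96188.
Minimum: 96188.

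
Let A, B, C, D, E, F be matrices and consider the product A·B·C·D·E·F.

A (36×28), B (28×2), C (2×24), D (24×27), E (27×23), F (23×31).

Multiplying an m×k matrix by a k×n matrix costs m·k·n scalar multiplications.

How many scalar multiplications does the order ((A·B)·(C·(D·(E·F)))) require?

45075

(A·B): 36×28 by 28×2 → 36×2, cost 36·28·2 = 2016
(E·F): 27×23 by 23×31 → 27×31, cost 27·23·31 = 19251
(D·(E·F)): 24×27 by 27×31 → 24×31, cost 24·27·31 = 20088; cumulative 39339
(C·(D·(E·F))): 2×24 by 24×31 → 2×31, cost 2·24·31 = 1488; cumulative 40827
((A·B)·(C·(D·(E·F)))): 36×2 by 2×31 → 36×31, cost 36·2·31 = 2232; cumulative 45075
Total: 45075 scalar multiplications.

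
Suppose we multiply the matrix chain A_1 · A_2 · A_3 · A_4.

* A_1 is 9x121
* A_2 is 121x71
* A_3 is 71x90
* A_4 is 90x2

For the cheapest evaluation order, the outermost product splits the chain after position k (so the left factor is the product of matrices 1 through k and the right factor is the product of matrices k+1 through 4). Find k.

1

Adjacent pairs: A_1A_2 = 9·121·71 = 77319; A_2A_3 = 121·71·90 = 773190; A_3A_4 = 71·90·2 = 12780.
Length 3: A_1..A_3: k=1: 0+773190+9·121·90=871200; k=2: 77319+0+9·71·90=134829 → min 134829 | A_2..A_4: k=2: 0+12780+121·71·2=29962; k=3: 773190+0+121·90·2=794970 → min 29962.
Top-level splits: k=1: (A_1..A_1)·(A_2..A_4) → 0+29962+9·121·2 = 32140; k=2: (A_1..A_2)·(A_3..A_4) → 77319+12780+9·71·2 = 91377; k=3: (A_1..A_3)·(A_4..A_4) → 134829+0+9·90·2 = 136449.
Best split is after A_1, i.e. k = 1.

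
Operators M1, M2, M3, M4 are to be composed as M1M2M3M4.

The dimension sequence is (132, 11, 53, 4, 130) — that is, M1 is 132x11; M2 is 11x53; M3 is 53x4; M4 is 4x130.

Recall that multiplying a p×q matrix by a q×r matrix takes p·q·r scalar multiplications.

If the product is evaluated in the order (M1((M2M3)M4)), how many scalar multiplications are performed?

(M2M3): 11×53 by 53×4 → 11×4, cost 11·53·4 = 2332
((M2M3)M4): 11×4 by 4×130 → 11×130, cost 11·4·130 = 5720; cumulative 8052
(M1((M2M3)M4)): 132×11 by 11×130 → 132×130, cost 132·11·130 = 188760; cumulative 196812
Total: 196812 scalar multiplications.

196812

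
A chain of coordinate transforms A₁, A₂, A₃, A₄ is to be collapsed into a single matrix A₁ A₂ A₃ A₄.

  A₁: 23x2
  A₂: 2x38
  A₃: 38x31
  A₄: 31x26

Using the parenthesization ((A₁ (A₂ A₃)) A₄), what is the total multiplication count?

(A₂ A₃): 2×38 by 38×31 → 2×31, cost 2·38·31 = 2356
(A₁ (A₂ A₃)): 23×2 by 2×31 → 23×31, cost 23·2·31 = 1426; cumulative 3782
((A₁ (A₂ A₃)) A₄): 23×31 by 31×26 → 23×26, cost 23·31·26 = 18538; cumulative 22320
Total: 22320 scalar multiplications.

22320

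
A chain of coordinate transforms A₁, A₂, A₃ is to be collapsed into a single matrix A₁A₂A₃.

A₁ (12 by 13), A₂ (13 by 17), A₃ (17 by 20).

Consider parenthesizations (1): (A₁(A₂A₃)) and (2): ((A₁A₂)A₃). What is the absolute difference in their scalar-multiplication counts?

Order (1) = (A₁(A₂A₃)): (A₂A₃): 13×17 by 17×20 → 13×20, cost 13·17·20 = 4420; (A₁(A₂A₃)): 12×13 by 13×20 → 12×20, cost 12·13·20 = 3120; cumulative 7540. Total 7540.
Order (2) = ((A₁A₂)A₃): (A₁A₂): 12×13 by 13×17 → 12×17, cost 12·13·17 = 2652; ((A₁A₂)A₃): 12×17 by 17×20 → 12×20, cost 12·17·20 = 4080; cumulative 6732. Total 6732.
Difference: |7540 − 6732| = 808.

808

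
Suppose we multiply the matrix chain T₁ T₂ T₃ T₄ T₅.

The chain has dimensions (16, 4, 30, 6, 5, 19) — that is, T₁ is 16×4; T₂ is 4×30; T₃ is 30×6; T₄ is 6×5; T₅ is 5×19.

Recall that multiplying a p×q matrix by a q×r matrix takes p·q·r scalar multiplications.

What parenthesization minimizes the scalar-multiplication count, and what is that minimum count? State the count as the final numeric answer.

2436

Adjacent pairs: T₁T₂ = 16·4·30 = 1920; T₂T₃ = 4·30·6 = 720; T₃T₄ = 30·6·5 = 900; T₄T₅ = 6·5·19 = 570.
Length 3: T₁..T₃: k=1: 0+720+16·4·6=1104; k=2: 1920+0+16·30·6=4800 → min 1104 | T₂..T₄: k=2: 0+900+4·30·5=1500; k=3: 720+0+4·6·5=840 → min 840 | T₃..T₅: k=3: 0+570+30·6·19=3990; k=4: 900+0+30·5·19=3750 → min 3750.
Length 4: T₁..T₄: k=1: 0+840+16·4·5=1160; k=2: 1920+900+16·30·5=5220; k=3: 1104+0+16·6·5=1584 → min 1160 | T₂..T₅: k=2: 0+3750+4·30·19=6030; k=3: 720+570+4·6·19=1746; k=4: 840+0+4·5·19=1220 → min 1220.
Length 5: T₁..T₅: k=1: 0+1220+16·4·19=2436; k=2: 1920+3750+16·30·19=14790; k=3: 1104+570+16·6·19=3498; k=4: 1160+0+16·5·19=2680 → min 2436.
Optimal parenthesization: (T₁ (((T₂ T₃) T₄) T₅)) with cost 2436.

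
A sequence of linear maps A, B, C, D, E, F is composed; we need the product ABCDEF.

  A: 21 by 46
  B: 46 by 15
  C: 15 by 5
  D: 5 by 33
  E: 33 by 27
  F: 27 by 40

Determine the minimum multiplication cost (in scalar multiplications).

22335

Adjacent pairs: AB = 21·46·15 = 14490; BC = 46·15·5 = 3450; CD = 15·5·33 = 2475; DE = 5·33·27 = 4455; EF = 33·27·40 = 35640.
Length 3: A..C: k=1: 0+3450+21·46·5=8280; k=2: 14490+0+21·15·5=16065 → min 8280 | B..D: k=2: 0+2475+46·15·33=25245; k=3: 3450+0+46·5·33=11040 → min 11040 | C..E: k=3: 0+4455+15·5·27=6480; k=4: 2475+0+15·33·27=15840 → min 6480 | D..F: k=4: 0+35640+5·33·40=42240; k=5: 4455+0+5·27·40=9855 → min 9855.
Length 4: A..D: k=1: 0+11040+21·46·33=42918; k=2: 14490+2475+21·15·33=27360; k=3: 8280+0+21·5·33=11745 → min 11745 | B..E: k=2: 0+6480+46·15·27=25110; k=3: 3450+4455+46·5·27=14115; k=4: 11040+0+46·33·27=52026 → min 14115 | C..F: k=3: 0+9855+15·5·40=12855; k=4: 2475+35640+15·33·40=57915; k=5: 6480+0+15·27·40=22680 → min 12855.
Length 5: A..E: k=1: 0+14115+21·46·27=40197; k=2: 14490+6480+21·15·27=29475; k=3: 8280+4455+21·5·27=15570; k=4: 11745+0+21·33·27=30456 → min 15570 | B..F: k=2: 0+12855+46·15·40=40455; k=3: 3450+9855+46·5·40=22505; k=4: 11040+35640+46·33·40=107400; k=5: 14115+0+46·27·40=63795 → min 22505.
Length 6: A..F: k=1: 0+22505+21·46·40=61145; k=2: 14490+12855+21·15·40=39945; k=3: 8280+9855+21·5·40=22335; k=4: 11745+35640+21·33·40=75105; k=5: 15570+0+21·27·40=38250 → min 22335.
Optimal order: ((A(BC))((DE)F)) with cost 22335.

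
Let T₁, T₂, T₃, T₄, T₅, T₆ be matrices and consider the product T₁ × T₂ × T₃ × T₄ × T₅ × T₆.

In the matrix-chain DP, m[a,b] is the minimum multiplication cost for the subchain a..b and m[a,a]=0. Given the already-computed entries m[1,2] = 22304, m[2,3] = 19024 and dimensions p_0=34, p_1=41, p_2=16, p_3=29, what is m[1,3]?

38080

m[1,3] = min over k∈[1,2] of m[1,k]+m[k+1,3]+p_{0}·p_k·p_{3}.
k=1: 0 + 19024 + 34·41·29 = 59450; k=2: 22304 + 0 + 34·16·29 = 38080.
Minimum: 38080 at k=2.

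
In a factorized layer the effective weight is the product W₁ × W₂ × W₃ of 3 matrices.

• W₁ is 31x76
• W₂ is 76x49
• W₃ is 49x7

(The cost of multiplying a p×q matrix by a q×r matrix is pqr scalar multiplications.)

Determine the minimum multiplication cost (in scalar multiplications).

Order (W₁ × (W₂ × W₃)): (W₂ × W₃): 76×49 by 49×7 → 76×7, cost 76·49·7 = 26068; (W₁ × (W₂ × W₃)): 31×76 by 76×7 → 31×7, cost 31·76·7 = 16492; cumulative 42560. Total 42560.
Order ((W₁ × W₂) × W₃): (W₁ × W₂): 31×76 by 76×49 → 31×49, cost 31·76·49 = 115444; ((W₁ × W₂) × W₃): 31×49 by 49×7 → 31×7, cost 31·49·7 = 10633; cumulative 126077. Total 126077.
Minimum: 42560.

42560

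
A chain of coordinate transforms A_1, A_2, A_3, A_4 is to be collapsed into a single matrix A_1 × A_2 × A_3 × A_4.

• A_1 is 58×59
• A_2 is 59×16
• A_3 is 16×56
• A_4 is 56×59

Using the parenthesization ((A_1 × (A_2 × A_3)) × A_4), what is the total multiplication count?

436128

(A_2 × A_3): 59×16 by 16×56 → 59×56, cost 59·16·56 = 52864
(A_1 × (A_2 × A_3)): 58×59 by 59×56 → 58×56, cost 58·59·56 = 191632; cumulative 244496
((A_1 × (A_2 × A_3)) × A_4): 58×56 by 56×59 → 58×59, cost 58·56·59 = 191632; cumulative 436128
Total: 436128 scalar multiplications.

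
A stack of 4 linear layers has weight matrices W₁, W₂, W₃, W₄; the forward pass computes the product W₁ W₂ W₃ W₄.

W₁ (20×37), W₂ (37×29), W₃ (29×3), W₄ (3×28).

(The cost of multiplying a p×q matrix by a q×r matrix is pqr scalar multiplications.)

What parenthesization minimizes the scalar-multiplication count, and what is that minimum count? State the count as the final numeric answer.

Adjacent pairs: W₁W₂ = 20·37·29 = 21460; W₂W₃ = 37·29·3 = 3219; W₃W₄ = 29·3·28 = 2436.
Length 3: W₁..W₃: k=1: 0+3219+20·37·3=5439; k=2: 21460+0+20·29·3=23200 → min 5439 | W₂..W₄: k=2: 0+2436+37·29·28=32480; k=3: 3219+0+37·3·28=6327 → min 6327.
Length 4: W₁..W₄: k=1: 0+6327+20·37·28=27047; k=2: 21460+2436+20·29·28=40136; k=3: 5439+0+20·3·28=7119 → min 7119.
Optimal parenthesization: ((W₁ (W₂ W₃)) W₄) with cost 7119.

7119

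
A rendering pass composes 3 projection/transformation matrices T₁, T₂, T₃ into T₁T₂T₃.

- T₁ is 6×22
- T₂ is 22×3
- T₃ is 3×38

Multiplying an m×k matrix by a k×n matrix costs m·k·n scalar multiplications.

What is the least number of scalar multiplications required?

Order (T₁(T₂T₃)): (T₂T₃): 22×3 by 3×38 → 22×38, cost 22·3·38 = 2508; (T₁(T₂T₃)): 6×22 by 22×38 → 6×38, cost 6·22·38 = 5016; cumulative 7524. Total 7524.
Order ((T₁T₂)T₃): (T₁T₂): 6×22 by 22×3 → 6×3, cost 6·22·3 = 396; ((T₁T₂)T₃): 6×3 by 3×38 → 6×38, cost 6·3·38 = 684; cumulative 1080. Total 1080.
Minimum: 1080.

1080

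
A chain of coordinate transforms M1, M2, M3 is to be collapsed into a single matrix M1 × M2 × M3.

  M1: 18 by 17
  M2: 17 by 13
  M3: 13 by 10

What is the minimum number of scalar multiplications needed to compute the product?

Order (M1 × (M2 × M3)): (M2 × M3): 17×13 by 13×10 → 17×10, cost 17·13·10 = 2210; (M1 × (M2 × M3)): 18×17 by 17×10 → 18×10, cost 18·17·10 = 3060; cumulative 5270. Total 5270.
Order ((M1 × M2) × M3): (M1 × M2): 18×17 by 17×13 → 18×13, cost 18·17·13 = 3978; ((M1 × M2) × M3): 18×13 by 13×10 → 18×10, cost 18·13·10 = 2340; cumulative 6318. Total 6318.
Minimum: 5270.

5270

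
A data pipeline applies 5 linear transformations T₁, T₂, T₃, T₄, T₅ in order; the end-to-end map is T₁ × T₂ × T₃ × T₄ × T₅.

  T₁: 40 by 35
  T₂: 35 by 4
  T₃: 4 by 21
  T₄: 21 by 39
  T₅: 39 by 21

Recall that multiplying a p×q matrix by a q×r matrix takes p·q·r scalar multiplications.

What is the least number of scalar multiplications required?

15512

Adjacent pairs: T₁T₂ = 40·35·4 = 5600; T₂T₃ = 35·4·21 = 2940; T₃T₄ = 4·21·39 = 3276; T₄T₅ = 21·39·21 = 17199.
Length 3: T₁..T₃: k=1: 0+2940+40·35·21=32340; k=2: 5600+0+40·4·21=8960 → min 8960 | T₂..T₄: k=2: 0+3276+35·4·39=8736; k=3: 2940+0+35·21·39=31605 → min 8736 | T₃..T₅: k=3: 0+17199+4·21·21=18963; k=4: 3276+0+4·39·21=6552 → min 6552.
Length 4: T₁..T₄: k=1: 0+8736+40·35·39=63336; k=2: 5600+3276+40·4·39=15116; k=3: 8960+0+40·21·39=41720 → min 15116 | T₂..T₅: k=2: 0+6552+35·4·21=9492; k=3: 2940+17199+35·21·21=35574; k=4: 8736+0+35·39·21=37401 → min 9492.
Length 5: T₁..T₅: k=1: 0+9492+40·35·21=38892; k=2: 5600+6552+40·4·21=15512; k=3: 8960+17199+40·21·21=43799; k=4: 15116+0+40·39·21=47876 → min 15512.
Optimal order: ((T₁ × T₂) × ((T₃ × T₄) × T₅)) with cost 15512.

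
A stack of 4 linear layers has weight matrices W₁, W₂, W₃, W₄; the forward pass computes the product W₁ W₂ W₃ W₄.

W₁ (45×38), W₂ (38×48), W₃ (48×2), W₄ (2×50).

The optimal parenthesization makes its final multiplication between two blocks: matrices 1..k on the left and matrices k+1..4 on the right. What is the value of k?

Adjacent pairs: W₁W₂ = 45·38·48 = 82080; W₂W₃ = 38·48·2 = 3648; W₃W₄ = 48·2·50 = 4800.
Length 3: W₁..W₃: k=1: 0+3648+45·38·2=7068; k=2: 82080+0+45·48·2=86400 → min 7068 | W₂..W₄: k=2: 0+4800+38·48·50=96000; k=3: 3648+0+38·2·50=7448 → min 7448.
Top-level splits: k=1: (W₁..W₁)·(W₂..W₄) → 0+7448+45·38·50 = 92948; k=2: (W₁..W₂)·(W₃..W₄) → 82080+4800+45·48·50 = 194880; k=3: (W₁..W₃)·(W₄..W₄) → 7068+0+45·2·50 = 11568.
Best split is after W₃, i.e. k = 3.

3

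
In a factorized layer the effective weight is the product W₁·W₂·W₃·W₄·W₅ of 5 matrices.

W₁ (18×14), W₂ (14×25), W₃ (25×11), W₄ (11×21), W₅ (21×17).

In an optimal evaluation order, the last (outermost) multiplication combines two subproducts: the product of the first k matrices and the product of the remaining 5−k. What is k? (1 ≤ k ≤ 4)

3

Adjacent pairs: W₁W₂ = 18·14·25 = 6300; W₂W₃ = 14·25·11 = 3850; W₃W₄ = 25·11·21 = 5775; W₄W₅ = 11·21·17 = 3927.
Length 3: W₁..W₃: k=1: 0+3850+18·14·11=6622; k=2: 6300+0+18·25·11=11250 → min 6622 | W₂..W₄: k=2: 0+5775+14·25·21=13125; k=3: 3850+0+14·11·21=7084 → min 7084 | W₃..W₅: k=3: 0+3927+25·11·17=8602; k=4: 5775+0+25·21·17=14700 → min 8602.
Length 4: W₁..W₄: k=1: 0+7084+18·14·21=12376; k=2: 6300+5775+18·25·21=21525; k=3: 6622+0+18·11·21=10780 → min 10780 | W₂..W₅: k=2: 0+8602+14·25·17=14552; k=3: 3850+3927+14·11·17=10395; k=4: 7084+0+14·21·17=12082 → min 10395.
Top-level splits: k=1: (W₁..W₁)·(W₂..W₅) → 0+10395+18·14·17 = 14679; k=2: (W₁..W₂)·(W₃..W₅) → 6300+8602+18·25·17 = 22552; k=3: (W₁..W₃)·(W₄..W₅) → 6622+3927+18·11·17 = 13915; k=4: (W₁..W₄)·(W₅..W₅) → 10780+0+18·21·17 = 17206.
Best split is after W₃, i.e. k = 3.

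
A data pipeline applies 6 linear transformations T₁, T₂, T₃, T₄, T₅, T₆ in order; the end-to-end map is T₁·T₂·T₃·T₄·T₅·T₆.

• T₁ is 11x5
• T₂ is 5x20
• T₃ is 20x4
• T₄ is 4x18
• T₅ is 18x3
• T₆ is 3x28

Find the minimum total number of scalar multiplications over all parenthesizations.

Adjacent pairs: T₁T₂ = 11·5·20 = 1100; T₂T₃ = 5·20·4 = 400; T₃T₄ = 20·4·18 = 1440; T₄T₅ = 4·18·3 = 216; T₅T₆ = 18·3·28 = 1512.
Length 3: T₁..T₃: k=1: 0+400+11·5·4=620; k=2: 1100+0+11·20·4=1980 → min 620 | T₂..T₄: k=2: 0+1440+5·20·18=3240; k=3: 400+0+5·4·18=760 → min 760 | T₃..T₅: k=3: 0+216+20·4·3=456; k=4: 1440+0+20·18·3=2520 → min 456 | T₄..T₆: k=4: 0+1512+4·18·28=3528; k=5: 216+0+4·3·28=552 → min 552.
Length 4: T₁..T₄: k=1: 0+760+11·5·18=1750; k=2: 1100+1440+11·20·18=6500; k=3: 620+0+11·4·18=1412 → min 1412 | T₂..T₅: k=2: 0+456+5·20·3=756; k=3: 400+216+5·4·3=676; k=4: 760+0+5·18·3=1030 → min 676 | T₃..T₆: k=3: 0+552+20·4·28=2792; k=4: 1440+1512+20·18·28=13032; k=5: 456+0+20·3·28=2136 → min 2136.
Length 5: T₁..T₅: k=1: 0+676+11·5·3=841; k=2: 1100+456+11·20·3=2216; k=3: 620+216+11·4·3=968; k=4: 1412+0+11·18·3=2006 → min 841 | T₂..T₆: k=2: 0+2136+5·20·28=4936; k=3: 400+552+5·4·28=1512; k=4: 760+1512+5·18·28=4792; k=5: 676+0+5·3·28=1096 → min 1096.
Length 6: T₁..T₆: k=1: 0+1096+11·5·28=2636; k=2: 1100+2136+11·20·28=9396; k=3: 620+552+11·4·28=2404; k=4: 1412+1512+11·18·28=8468; k=5: 841+0+11·3·28=1765 → min 1765.
Optimal order: ((T₁·((T₂·T₃)·(T₄·T₅)))·T₆) with cost 1765.

1765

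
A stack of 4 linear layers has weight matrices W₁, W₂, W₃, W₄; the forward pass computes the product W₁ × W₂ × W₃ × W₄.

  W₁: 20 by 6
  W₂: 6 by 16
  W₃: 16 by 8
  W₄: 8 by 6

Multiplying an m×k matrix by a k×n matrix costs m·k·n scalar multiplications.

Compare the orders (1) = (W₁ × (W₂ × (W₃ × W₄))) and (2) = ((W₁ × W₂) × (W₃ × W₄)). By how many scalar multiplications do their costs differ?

Order (1) = (W₁ × (W₂ × (W₃ × W₄))): (W₃ × W₄): 16×8 by 8×6 → 16×6, cost 16·8·6 = 768; (W₂ × (W₃ × W₄)): 6×16 by 16×6 → 6×6, cost 6·16·6 = 576; cumulative 1344; (W₁ × (W₂ × (W₃ × W₄))): 20×6 by 6×6 → 20×6, cost 20·6·6 = 720; cumulative 2064. Total 2064.
Order (2) = ((W₁ × W₂) × (W₃ × W₄)): (W₁ × W₂): 20×6 by 6×16 → 20×16, cost 20·6·16 = 1920; (W₃ × W₄): 16×8 by 8×6 → 16×6, cost 16·8·6 = 768; ((W₁ × W₂) × (W₃ × W₄)): 20×16 by 16×6 → 20×6, cost 20·16·6 = 1920; cumulative 4608. Total 4608.
Difference: |2064 − 4608| = 2544.

2544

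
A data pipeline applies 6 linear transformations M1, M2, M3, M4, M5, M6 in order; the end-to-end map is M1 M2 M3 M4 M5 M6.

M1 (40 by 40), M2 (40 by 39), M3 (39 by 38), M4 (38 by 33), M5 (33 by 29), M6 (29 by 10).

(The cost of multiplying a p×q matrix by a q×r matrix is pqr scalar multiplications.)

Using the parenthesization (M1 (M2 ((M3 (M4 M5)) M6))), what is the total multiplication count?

122254

(M4 M5): 38×33 by 33×29 → 38×29, cost 38·33·29 = 36366
(M3 (M4 M5)): 39×38 by 38×29 → 39×29, cost 39·38·29 = 42978; cumulative 79344
((M3 (M4 M5)) M6): 39×29 by 29×10 → 39×10, cost 39·29·10 = 11310; cumulative 90654
(M2 ((M3 (M4 M5)) M6)): 40×39 by 39×10 → 40×10, cost 40·39·10 = 15600; cumulative 106254
(M1 (M2 ((M3 (M4 M5)) M6))): 40×40 by 40×10 → 40×10, cost 40·40·10 = 16000; cumulative 122254
Total: 122254 scalar multiplications.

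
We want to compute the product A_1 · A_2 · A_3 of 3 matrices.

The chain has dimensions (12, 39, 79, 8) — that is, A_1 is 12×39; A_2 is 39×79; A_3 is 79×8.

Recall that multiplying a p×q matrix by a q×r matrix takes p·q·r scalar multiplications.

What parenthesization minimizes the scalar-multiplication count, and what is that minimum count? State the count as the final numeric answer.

(A_1 · (A_2 · A_3)): cost 28392.
((A_1 · A_2) · A_3): cost 44556.
Optimal: (A_1 · (A_2 · A_3)) with cost 28392.

28392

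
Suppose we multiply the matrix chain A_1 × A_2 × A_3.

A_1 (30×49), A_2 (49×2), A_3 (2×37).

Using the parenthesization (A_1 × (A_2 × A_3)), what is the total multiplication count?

(A_2 × A_3): 49×2 by 2×37 → 49×37, cost 49·2·37 = 3626
(A_1 × (A_2 × A_3)): 30×49 by 49×37 → 30×37, cost 30·49·37 = 54390; cumulative 58016
Total: 58016 scalar multiplications.

58016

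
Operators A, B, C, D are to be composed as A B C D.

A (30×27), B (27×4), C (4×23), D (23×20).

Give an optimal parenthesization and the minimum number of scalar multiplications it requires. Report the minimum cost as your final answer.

7480

Adjacent pairs: AB = 30·27·4 = 3240; BC = 27·4·23 = 2484; CD = 4·23·20 = 1840.
Length 3: A..C: k=1: 0+2484+30·27·23=21114; k=2: 3240+0+30·4·23=6000 → min 6000 | B..D: k=2: 0+1840+27·4·20=4000; k=3: 2484+0+27·23·20=14904 → min 4000.
Length 4: A..D: k=1: 0+4000+30·27·20=20200; k=2: 3240+1840+30·4·20=7480; k=3: 6000+0+30·23·20=19800 → min 7480.
Optimal parenthesization: ((A B) (C D)) with cost 7480.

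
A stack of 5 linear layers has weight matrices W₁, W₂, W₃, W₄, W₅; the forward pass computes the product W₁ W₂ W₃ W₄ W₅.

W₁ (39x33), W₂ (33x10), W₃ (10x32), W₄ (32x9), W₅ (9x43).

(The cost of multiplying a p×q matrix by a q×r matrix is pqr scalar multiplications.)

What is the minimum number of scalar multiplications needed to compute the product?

Adjacent pairs: W₁W₂ = 39·33·10 = 12870; W₂W₃ = 33·10·32 = 10560; W₃W₄ = 10·32·9 = 2880; W₄W₅ = 32·9·43 = 12384.
Length 3: W₁..W₃: k=1: 0+10560+39·33·32=51744; k=2: 12870+0+39·10·32=25350 → min 25350 | W₂..W₄: k=2: 0+2880+33·10·9=5850; k=3: 10560+0+33·32·9=20064 → min 5850 | W₃..W₅: k=3: 0+12384+10·32·43=26144; k=4: 2880+0+10·9·43=6750 → min 6750.
Length 4: W₁..W₄: k=1: 0+5850+39·33·9=17433; k=2: 12870+2880+39·10·9=19260; k=3: 25350+0+39·32·9=36582 → min 17433 | W₂..W₅: k=2: 0+6750+33·10·43=20940; k=3: 10560+12384+33·32·43=68352; k=4: 5850+0+33·9·43=18621 → min 18621.
Length 5: W₁..W₅: k=1: 0+18621+39·33·43=73962; k=2: 12870+6750+39·10·43=36390; k=3: 25350+12384+39·32·43=91398; k=4: 17433+0+39·9·43=32526 → min 32526.
Optimal order: ((W₁ (W₂ (W₃ W₄))) W₅) with cost 32526.

32526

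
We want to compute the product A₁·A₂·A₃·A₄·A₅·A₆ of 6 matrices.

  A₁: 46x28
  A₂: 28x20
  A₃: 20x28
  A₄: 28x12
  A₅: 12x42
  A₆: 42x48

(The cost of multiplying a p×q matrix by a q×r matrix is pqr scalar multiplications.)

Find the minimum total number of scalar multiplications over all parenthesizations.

79584

Adjacent pairs: A₁A₂ = 46·28·20 = 25760; A₂A₃ = 28·20·28 = 15680; A₃A₄ = 20·28·12 = 6720; A₄A₅ = 28·12·42 = 14112; A₅A₆ = 12·42·48 = 24192.
Length 3: A₁..A₃: k=1: 0+15680+46·28·28=51744; k=2: 25760+0+46·20·28=51520 → min 51520 | A₂..A₄: k=2: 0+6720+28·20·12=13440; k=3: 15680+0+28·28·12=25088 → min 13440 | A₃..A₅: k=3: 0+14112+20·28·42=37632; k=4: 6720+0+20·12·42=16800 → min 16800 | A₄..A₆: k=4: 0+24192+28·12·48=40320; k=5: 14112+0+28·42·48=70560 → min 40320.
Length 4: A₁..A₄: k=1: 0+13440+46·28·12=28896; k=2: 25760+6720+46·20·12=43520; k=3: 51520+0+46·28·12=66976 → min 28896 | A₂..A₅: k=2: 0+16800+28·20·42=40320; k=3: 15680+14112+28·28·42=62720; k=4: 13440+0+28·12·42=27552 → min 27552 | A₃..A₆: k=3: 0+40320+20·28·48=67200; k=4: 6720+24192+20·12·48=42432; k=5: 16800+0+20·42·48=57120 → min 42432.
Length 5: A₁..A₅: k=1: 0+27552+46·28·42=81648; k=2: 25760+16800+46·20·42=81200; k=3: 51520+14112+46·28·42=119728; k=4: 28896+0+46·12·42=52080 → min 52080 | A₂..A₆: k=2: 0+42432+28·20·48=69312; k=3: 15680+40320+28·28·48=93632; k=4: 13440+24192+28·12·48=53760; k=5: 27552+0+28·42·48=84000 → min 53760.
Length 6: A₁..A₆: k=1: 0+53760+46·28·48=115584; k=2: 25760+42432+46·20·48=112352; k=3: 51520+40320+46·28·48=153664; k=4: 28896+24192+46·12·48=79584; k=5: 52080+0+46·42·48=144816 → min 79584.
Optimal order: ((A₁·(A₂·(A₃·A₄)))·(A₅·A₆)) with cost 79584.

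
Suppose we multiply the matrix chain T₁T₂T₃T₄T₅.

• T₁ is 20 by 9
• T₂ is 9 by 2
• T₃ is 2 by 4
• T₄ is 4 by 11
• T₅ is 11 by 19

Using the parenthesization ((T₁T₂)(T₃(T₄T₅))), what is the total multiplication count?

(T₁T₂): 20×9 by 9×2 → 20×2, cost 20·9·2 = 360
(T₄T₅): 4×11 by 11×19 → 4×19, cost 4·11·19 = 836
(T₃(T₄T₅)): 2×4 by 4×19 → 2×19, cost 2·4·19 = 152; cumulative 988
((T₁T₂)(T₃(T₄T₅))): 20×2 by 2×19 → 20×19, cost 20·2·19 = 760; cumulative 2108
Total: 2108 scalar multiplications.

2108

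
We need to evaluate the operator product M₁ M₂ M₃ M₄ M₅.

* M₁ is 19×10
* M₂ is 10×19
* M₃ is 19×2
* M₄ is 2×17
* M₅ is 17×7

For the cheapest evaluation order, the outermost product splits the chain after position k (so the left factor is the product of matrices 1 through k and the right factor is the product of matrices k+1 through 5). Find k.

Adjacent pairs: M₁M₂ = 19·10·19 = 3610; M₂M₃ = 10·19·2 = 380; M₃M₄ = 19·2·17 = 646; M₄M₅ = 2·17·7 = 238.
Length 3: M₁..M₃: k=1: 0+380+19·10·2=760; k=2: 3610+0+19·19·2=4332 → min 760 | M₂..M₄: k=2: 0+646+10·19·17=3876; k=3: 380+0+10·2·17=720 → min 720 | M₃..M₅: k=3: 0+238+19·2·7=504; k=4: 646+0+19·17·7=2907 → min 504.
Length 4: M₁..M₄: k=1: 0+720+19·10·17=3950; k=2: 3610+646+19·19·17=10393; k=3: 760+0+19·2·17=1406 → min 1406 | M₂..M₅: k=2: 0+504+10·19·7=1834; k=3: 380+238+10·2·7=758; k=4: 720+0+10·17·7=1910 → min 758.
Top-level splits: k=1: (M₁..M₁)·(M₂..M₅) → 0+758+19·10·7 = 2088; k=2: (M₁..M₂)·(M₃..M₅) → 3610+504+19·19·7 = 6641; k=3: (M₁..M₃)·(M₄..M₅) → 760+238+19·2·7 = 1264; k=4: (M₁..M₄)·(M₅..M₅) → 1406+0+19·17·7 = 3667.
Best split is after M₃, i.e. k = 3.

3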